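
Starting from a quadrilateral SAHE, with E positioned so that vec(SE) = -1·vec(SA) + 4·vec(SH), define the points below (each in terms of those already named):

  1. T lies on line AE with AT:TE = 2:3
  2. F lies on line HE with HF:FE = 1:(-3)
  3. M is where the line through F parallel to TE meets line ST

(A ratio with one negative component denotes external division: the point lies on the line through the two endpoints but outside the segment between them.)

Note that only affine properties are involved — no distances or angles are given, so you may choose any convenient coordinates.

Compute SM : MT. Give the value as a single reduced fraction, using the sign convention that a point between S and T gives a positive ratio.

SM:MT = 1/3

Work in coordinates with S = (0, 0), A = (1, 0), H = (0, 1), E = (-1, 4).
1. T lies on line AE with AT:TE = 2:3 ⇒ T = (1/5, 8/5)
2. F lies on line HE with HF:FE = 1:(-3) ⇒ F = (1/2, -1/2)
3. M is where the line through F parallel to TE meets line ST ⇒ M = (1/20, 2/5)
M = S + t·(T−S) with t = 1/4, so SM:MT = t:(1−t) = 1/4:3/4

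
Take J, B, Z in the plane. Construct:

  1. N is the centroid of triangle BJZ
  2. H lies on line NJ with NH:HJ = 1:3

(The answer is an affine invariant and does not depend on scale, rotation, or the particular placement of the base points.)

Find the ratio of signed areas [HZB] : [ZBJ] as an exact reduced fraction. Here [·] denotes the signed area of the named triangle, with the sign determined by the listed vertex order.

Set J = (0, 0), B = (1, 0), Z = (0, 1); any affine frame gives the same invariant.
1. N is the centroid of triangle BJZ ⇒ N = (1/3, 1/3)
2. H lies on line NJ with NH:HJ = 1:3 ⇒ H = (1/4, 1/4)
2·[HZB] = -1/2, 2·[ZBJ] = -1
[HZB]:[ZBJ] = -1/2:-1 = 1/2

[HZB]:[ZBJ] = 1/2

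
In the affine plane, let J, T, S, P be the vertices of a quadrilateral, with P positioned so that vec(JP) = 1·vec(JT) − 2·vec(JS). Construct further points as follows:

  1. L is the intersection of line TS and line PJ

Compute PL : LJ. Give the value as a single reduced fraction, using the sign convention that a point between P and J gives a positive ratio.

PL:LJ = -2

Set J = (0, 0), T = (1, 0), S = (0, 1), P = (1, -2); any affine frame gives the same invariant.
1. L is the intersection of line TS and line PJ ⇒ L = (-1, 2)
L = P + t·(J−P) with t = 2, so PL:LJ = t:(1−t) = 2:-1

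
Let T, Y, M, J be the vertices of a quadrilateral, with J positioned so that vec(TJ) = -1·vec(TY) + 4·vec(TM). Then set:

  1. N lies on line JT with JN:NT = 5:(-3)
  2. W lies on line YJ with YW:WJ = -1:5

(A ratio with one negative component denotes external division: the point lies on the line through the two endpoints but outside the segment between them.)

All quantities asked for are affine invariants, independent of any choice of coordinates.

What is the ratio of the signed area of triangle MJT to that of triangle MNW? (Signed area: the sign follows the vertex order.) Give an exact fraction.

[MJT]:[MNW] = 2/15

Work in coordinates with T = (0, 0), Y = (1, 0), M = (0, 1), J = (-1, 4).
1. N lies on line JT with JN:NT = 5:(-3) ⇒ N = (3/2, -6)
2. W lies on line YJ with YW:WJ = -1:5 ⇒ W = (3/2, -1)
2·[MJT] = 1, 2·[MNW] = 15/2
[MJT]:[MNW] = 1:15/2 = 2/15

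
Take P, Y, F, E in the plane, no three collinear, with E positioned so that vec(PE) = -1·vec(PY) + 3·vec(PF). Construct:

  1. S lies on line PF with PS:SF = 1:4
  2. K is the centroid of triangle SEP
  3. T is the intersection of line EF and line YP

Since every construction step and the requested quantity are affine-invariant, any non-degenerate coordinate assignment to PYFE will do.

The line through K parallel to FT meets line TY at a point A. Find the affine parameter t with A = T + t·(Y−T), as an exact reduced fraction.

t = -3/5

Work in coordinates with P = (0, 0), Y = (1, 0), F = (0, 1), E = (-1, 3).
1. S lies on line PF with PS:SF = 1:4 ⇒ S = (0, 1/5)
2. K is the centroid of triangle SEP ⇒ K = (-1/3, 16/15)
3. T is the intersection of line EF and line YP ⇒ T = (1/2, 0)
through K parallel to FT: direction (1/2, -1); meets TY at A = (1/5, 0)
A = T + t·(Y−T) with t = -3/5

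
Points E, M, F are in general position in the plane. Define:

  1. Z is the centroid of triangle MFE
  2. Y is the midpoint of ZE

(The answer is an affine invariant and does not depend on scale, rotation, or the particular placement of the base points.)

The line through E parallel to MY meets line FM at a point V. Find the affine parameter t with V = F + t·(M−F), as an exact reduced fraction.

Set E = (0, 0), M = (1, 0), F = (0, 1); any affine frame gives the same invariant.
1. Z is the centroid of triangle MFE ⇒ Z = (1/3, 1/3)
2. Y is the midpoint of ZE ⇒ Y = (1/6, 1/6)
through E parallel to MY: direction (-5/6, 1/6); meets FM at V = (5/4, -1/4)
V = F + t·(M−F) with t = 5/4

t = 5/4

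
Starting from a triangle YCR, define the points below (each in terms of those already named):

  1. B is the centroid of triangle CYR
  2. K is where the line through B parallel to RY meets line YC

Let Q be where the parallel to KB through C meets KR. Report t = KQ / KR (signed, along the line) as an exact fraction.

Set Y = (0, 0), C = (1, 0), R = (0, 1); any affine frame gives the same invariant.
1. B is the centroid of triangle CYR ⇒ B = (1/3, 1/3)
2. K is where the line through B parallel to RY meets line YC ⇒ K = (1/3, 0)
through C parallel to KB: direction (0, 1/3); meets KR at Q = (1, -2)
Q = K + t·(R−K) with t = -2

t = -2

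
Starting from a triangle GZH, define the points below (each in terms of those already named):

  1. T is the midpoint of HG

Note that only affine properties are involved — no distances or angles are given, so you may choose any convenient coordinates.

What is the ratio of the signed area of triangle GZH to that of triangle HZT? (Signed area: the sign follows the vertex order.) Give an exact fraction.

Work in coordinates with G = (0, 0), Z = (1, 0), H = (0, 1).
1. T is the midpoint of HG ⇒ T = (0, 1/2)
2·[GZH] = 1, 2·[HZT] = -1/2
[GZH]:[HZT] = 1:-1/2 = -2

[GZH]:[HZT] = -2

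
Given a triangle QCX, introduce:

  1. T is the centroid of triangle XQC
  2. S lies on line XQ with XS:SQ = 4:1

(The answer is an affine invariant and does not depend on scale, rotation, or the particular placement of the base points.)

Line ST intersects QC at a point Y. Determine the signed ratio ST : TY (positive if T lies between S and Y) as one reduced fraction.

ST:TY = -2/5

Work in coordinates with Q = (0, 0), C = (1, 0), X = (0, 1).
1. T is the centroid of triangle XQC ⇒ T = (1/3, 1/3)
2. S lies on line XQ with XS:SQ = 4:1 ⇒ S = (0, 1/5)
line ST meets QC at Y = (-1/2, 0)
T = S + t·(Y−S) with t = -2/3, so ST:TY = -2/3:5/3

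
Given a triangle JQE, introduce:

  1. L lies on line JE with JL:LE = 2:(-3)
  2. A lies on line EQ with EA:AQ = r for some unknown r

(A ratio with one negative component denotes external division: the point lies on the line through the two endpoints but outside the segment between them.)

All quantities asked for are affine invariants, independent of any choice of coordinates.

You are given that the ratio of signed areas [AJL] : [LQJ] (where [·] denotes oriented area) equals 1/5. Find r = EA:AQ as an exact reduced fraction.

r = 1/4

Set J = (0, 0), Q = (1, 0), E = (0, 1); any affine frame gives the same invariant.
1. L lies on line JE with JL:LE = 2:(-3) ⇒ L = (0, -2)
2. With EA:AQ = r, write λ = r/(r+1) so A = E + λ·(Q−E); A is affine-linear in λ
Every point depending on A is an affine combination of A and λ-independent points, so each such coordinate is linear in λ; the λ² term in each signed area is a multiple of (Q−E)×(Q−E) = 0, so 2·[AJL] and 2·[LQJ] are each linear in λ. Evaluating at λ=0 and λ=1:
  2·[AJL] = 2·λ,   2·[LQJ] = 2
So [AJL]:[LQJ] = (2·λ) / (2). Setting this equal to 1/5:
  2·λ = 1/5·(2)  ⇒  λ = 1/5
Then r = λ/(1−λ) = (1/5)/(4/5) = 1/4. Check: with r = 1/4, A = (1/5, 4/5) and [AJL]:[LQJ] = 1/5 as required.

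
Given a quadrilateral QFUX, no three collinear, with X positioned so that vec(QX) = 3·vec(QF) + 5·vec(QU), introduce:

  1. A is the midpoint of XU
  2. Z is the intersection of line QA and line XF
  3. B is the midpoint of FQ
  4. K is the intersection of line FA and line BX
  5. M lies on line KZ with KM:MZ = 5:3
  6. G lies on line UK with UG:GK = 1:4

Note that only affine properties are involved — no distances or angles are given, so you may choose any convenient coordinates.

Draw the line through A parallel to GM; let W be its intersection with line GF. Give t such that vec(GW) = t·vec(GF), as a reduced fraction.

t = 9/91

Choose coordinates Q = (0, 0), F = (1, 0), U = (0, 1), X = (3, 5).
1. A is the midpoint of XU ⇒ A = (3/2, 3)
2. Z is the intersection of line QA and line XF ⇒ Z = (5, 10)
3. B is the midpoint of FQ ⇒ B = (1/2, 0)
4. K is the intersection of line FA and line BX ⇒ K = (5/4, 3/2)
5. M lies on line KZ with KM:MZ = 5:3 ⇒ M = (115/32, 109/16)
6. G lies on line UK with UG:GK = 1:4 ⇒ G = (1/4, 11/10)
through A parallel to GM: direction (107/32, 457/80); meets GF at W = (59/182, 451/455)
W = G + t·(F−G) with t = 9/91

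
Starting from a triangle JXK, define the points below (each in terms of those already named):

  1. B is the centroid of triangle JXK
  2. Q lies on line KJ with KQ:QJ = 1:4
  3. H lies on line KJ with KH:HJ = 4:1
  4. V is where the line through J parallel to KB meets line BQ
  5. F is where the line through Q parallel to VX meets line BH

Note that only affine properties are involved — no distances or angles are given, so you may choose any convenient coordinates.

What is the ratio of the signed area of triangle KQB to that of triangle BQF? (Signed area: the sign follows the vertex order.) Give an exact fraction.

[KQB]:[BQF] = -2

Choose coordinates J = (0, 0), X = (1, 0), K = (0, 1).
1. B is the centroid of triangle JXK ⇒ B = (1/3, 1/3)
2. Q lies on line KJ with KQ:QJ = 1:4 ⇒ Q = (0, 4/5)
3. H lies on line KJ with KH:HJ = 4:1 ⇒ H = (0, 1/5)
4. V is where the line through J parallel to KB meets line BQ ⇒ V = (-4/3, 8/3)
5. F is where the line through Q parallel to VX meets line BH ⇒ F = (7/18, 16/45)
2·[KQB] = 1/15, 2·[BQF] = -1/30
[KQB]:[BQF] = 1/15:-1/30 = -2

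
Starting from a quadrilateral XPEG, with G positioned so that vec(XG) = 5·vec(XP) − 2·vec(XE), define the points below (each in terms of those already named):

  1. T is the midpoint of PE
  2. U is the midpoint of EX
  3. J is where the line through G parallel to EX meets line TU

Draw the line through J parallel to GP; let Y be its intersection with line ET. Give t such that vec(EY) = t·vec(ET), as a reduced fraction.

Work in coordinates with X = (0, 0), P = (1, 0), E = (0, 1), G = (5, -2).
1. T is the midpoint of PE ⇒ T = (1/2, 1/2)
2. U is the midpoint of EX ⇒ U = (0, 1/2)
3. J is where the line through G parallel to EX meets line TU ⇒ J = (5, 1/2)
through J parallel to GP: direction (-4, 2); meets ET at Y = (-4, 5)
Y = E + t·(T−E) with t = -8

t = -8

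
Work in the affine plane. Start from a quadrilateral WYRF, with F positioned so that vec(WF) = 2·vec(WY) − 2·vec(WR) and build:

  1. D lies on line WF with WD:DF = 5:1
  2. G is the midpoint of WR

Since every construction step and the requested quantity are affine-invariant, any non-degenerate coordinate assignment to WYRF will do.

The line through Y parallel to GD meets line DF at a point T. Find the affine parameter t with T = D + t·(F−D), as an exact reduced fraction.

Work in coordinates with W = (0, 0), Y = (1, 0), R = (0, 1), F = (2, -2).
1. D lies on line WF with WD:DF = 5:1 ⇒ D = (5/3, -5/3)
2. G is the midpoint of WR ⇒ G = (0, 1/2)
through Y parallel to GD: direction (5/3, -13/6); meets DF at T = (13/3, -13/3)
T = D + t·(F−D) with t = 8

t = 8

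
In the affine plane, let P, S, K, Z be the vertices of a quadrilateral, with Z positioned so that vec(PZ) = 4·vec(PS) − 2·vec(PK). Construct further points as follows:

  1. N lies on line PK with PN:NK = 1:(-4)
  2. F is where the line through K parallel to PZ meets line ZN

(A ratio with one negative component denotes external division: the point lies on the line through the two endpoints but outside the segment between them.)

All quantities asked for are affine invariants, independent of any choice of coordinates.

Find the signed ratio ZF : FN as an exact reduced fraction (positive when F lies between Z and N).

Choose coordinates P = (0, 0), S = (1, 0), K = (0, 1), Z = (4, -2).
1. N lies on line PK with PN:NK = 1:(-4) ⇒ N = (0, -1/3)
2. F is where the line through K parallel to PZ meets line ZN ⇒ F = (16, -7)
F = Z + t·(N−Z) with t = -3, so ZF:FN = t:(1−t) = -3:4

ZF:FN = -3/4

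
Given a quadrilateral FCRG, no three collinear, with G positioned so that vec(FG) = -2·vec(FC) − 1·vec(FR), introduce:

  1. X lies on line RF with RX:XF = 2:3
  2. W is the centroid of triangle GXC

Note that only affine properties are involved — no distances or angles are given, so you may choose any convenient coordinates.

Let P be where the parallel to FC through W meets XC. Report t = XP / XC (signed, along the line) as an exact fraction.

t = 11/9

Set F = (0, 0), C = (1, 0), R = (0, 1), G = (-2, -1); any affine frame gives the same invariant.
1. X lies on line RF with RX:XF = 2:3 ⇒ X = (0, 3/5)
2. W is the centroid of triangle GXC ⇒ W = (-1/3, -2/15)
through W parallel to FC: direction (1, 0); meets XC at P = (11/9, -2/15)
P = X + t·(C−X) with t = 11/9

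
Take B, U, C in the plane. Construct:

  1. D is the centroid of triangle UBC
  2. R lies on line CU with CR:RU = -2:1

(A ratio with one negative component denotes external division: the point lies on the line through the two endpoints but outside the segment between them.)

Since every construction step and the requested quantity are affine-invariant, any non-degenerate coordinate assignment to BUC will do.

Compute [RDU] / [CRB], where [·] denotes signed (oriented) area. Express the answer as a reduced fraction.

Set B = (0, 0), U = (1, 0), C = (0, 1); any affine frame gives the same invariant.
1. D is the centroid of triangle UBC ⇒ D = (1/3, 1/3)
2. R lies on line CU with CR:RU = -2:1 ⇒ R = (2, -1)
2·[RDU] = -1/3, 2·[CRB] = -2
[RDU]:[CRB] = -1/3:-2 = 1/6

[RDU]:[CRB] = 1/6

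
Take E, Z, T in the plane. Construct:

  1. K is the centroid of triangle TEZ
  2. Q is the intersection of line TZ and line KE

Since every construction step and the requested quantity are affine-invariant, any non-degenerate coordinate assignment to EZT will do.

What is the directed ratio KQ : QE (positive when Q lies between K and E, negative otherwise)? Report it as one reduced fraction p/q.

KQ:QE = -1/3

Assign E = (0, 0), Z = (1, 0), T = (0, 1) — the answer is frame-independent, so this choice is without loss of generality.
1. K is the centroid of triangle TEZ ⇒ K = (1/3, 1/3)
2. Q is the intersection of line TZ and line KE ⇒ Q = (1/2, 1/2)
Q = K + t·(E−K) with t = -1/2, so KQ:QE = t:(1−t) = -1/2:3/2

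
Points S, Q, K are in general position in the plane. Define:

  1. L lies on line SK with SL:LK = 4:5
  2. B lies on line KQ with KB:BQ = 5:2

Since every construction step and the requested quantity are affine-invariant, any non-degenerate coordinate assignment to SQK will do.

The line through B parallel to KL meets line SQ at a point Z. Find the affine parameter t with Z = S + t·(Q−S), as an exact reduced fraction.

t = 5/7

Choose coordinates S = (0, 0), Q = (1, 0), K = (0, 1).
1. L lies on line SK with SL:LK = 4:5 ⇒ L = (0, 4/9)
2. B lies on line KQ with KB:BQ = 5:2 ⇒ B = (5/7, 2/7)
through B parallel to KL: direction (0, -5/9); meets SQ at Z = (5/7, 0)
Z = S + t·(Q−S) with t = 5/7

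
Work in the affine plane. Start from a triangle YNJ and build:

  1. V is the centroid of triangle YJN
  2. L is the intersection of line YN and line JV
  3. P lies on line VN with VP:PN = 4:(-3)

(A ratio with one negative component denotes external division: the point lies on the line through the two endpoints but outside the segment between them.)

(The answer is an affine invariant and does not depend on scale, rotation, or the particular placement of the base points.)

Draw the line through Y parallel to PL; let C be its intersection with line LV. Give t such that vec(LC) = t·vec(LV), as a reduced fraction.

Set Y = (0, 0), N = (1, 0), J = (0, 1); any affine frame gives the same invariant.
1. V is the centroid of triangle YJN ⇒ V = (1/3, 1/3)
2. L is the intersection of line YN and line JV ⇒ L = (1/2, 0)
3. P lies on line VN with VP:PN = 4:(-3) ⇒ P = (3, -1)
through Y parallel to PL: direction (-5/2, 1); meets LV at C = (5/8, -1/4)
C = L + t·(V−L) with t = -3/4

t = -3/4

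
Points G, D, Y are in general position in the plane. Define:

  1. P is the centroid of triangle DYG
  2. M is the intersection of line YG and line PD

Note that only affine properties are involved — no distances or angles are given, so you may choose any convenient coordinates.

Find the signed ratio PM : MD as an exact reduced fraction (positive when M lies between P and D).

Assign G = (0, 0), D = (1, 0), Y = (0, 1) — the answer is frame-independent, so this choice is without loss of generality.
1. P is the centroid of triangle DYG ⇒ P = (1/3, 1/3)
2. M is the intersection of line YG and line PD ⇒ M = (0, 1/2)
M = P + t·(D−P) with t = -1/2, so PM:MD = t:(1−t) = -1/2:3/2

PM:MD = -1/3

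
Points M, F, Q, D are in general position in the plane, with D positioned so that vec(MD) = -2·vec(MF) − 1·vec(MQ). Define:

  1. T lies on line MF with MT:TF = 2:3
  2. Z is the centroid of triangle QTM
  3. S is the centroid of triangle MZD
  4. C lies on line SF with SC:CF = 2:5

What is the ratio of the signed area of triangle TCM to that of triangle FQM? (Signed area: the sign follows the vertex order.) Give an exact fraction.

Assign M = (0, 0), F = (1, 0), Q = (0, 1), D = (-2, -1) — the answer is frame-independent, so this choice is without loss of generality.
1. T lies on line MF with MT:TF = 2:3 ⇒ T = (2/5, 0)
2. Z is the centroid of triangle QTM ⇒ Z = (2/15, 1/3)
3. S is the centroid of triangle MZD ⇒ S = (-28/45, -2/9)
4. C lies on line SF with SC:CF = 2:5 ⇒ C = (-10/63, -10/63)
2·[TCM] = -4/63, 2·[FQM] = 1
[TCM]:[FQM] = -4/63:1 = -4/63

[TCM]:[FQM] = -4/63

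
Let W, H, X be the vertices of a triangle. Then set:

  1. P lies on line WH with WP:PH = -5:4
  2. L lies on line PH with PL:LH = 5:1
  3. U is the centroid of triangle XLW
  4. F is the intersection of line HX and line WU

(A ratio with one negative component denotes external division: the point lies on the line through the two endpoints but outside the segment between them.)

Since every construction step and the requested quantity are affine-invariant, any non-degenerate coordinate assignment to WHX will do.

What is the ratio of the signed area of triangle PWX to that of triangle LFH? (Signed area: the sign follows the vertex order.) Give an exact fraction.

Work in coordinates with W = (0, 0), H = (1, 0), X = (0, 1).
1. P lies on line WH with WP:PH = -5:4 ⇒ P = (5, 0)
2. L lies on line PH with PL:LH = 5:1 ⇒ L = (5/3, 0)
3. U is the centroid of triangle XLW ⇒ U = (5/9, 1/3)
4. F is the intersection of line HX and line WU ⇒ F = (5/8, 3/8)
2·[PWX] = -5, 2·[LFH] = 1/4
[PWX]:[LFH] = -5:1/4 = -20

[PWX]:[LFH] = -20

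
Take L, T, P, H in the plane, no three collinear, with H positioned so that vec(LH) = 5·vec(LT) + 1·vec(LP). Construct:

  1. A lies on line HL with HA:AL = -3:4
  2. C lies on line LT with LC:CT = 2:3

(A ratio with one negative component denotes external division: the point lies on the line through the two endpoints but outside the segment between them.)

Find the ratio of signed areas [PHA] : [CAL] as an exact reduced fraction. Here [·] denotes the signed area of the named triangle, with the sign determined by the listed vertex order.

[PHA]:[CAL] = 75/8

Assign L = (0, 0), T = (1, 0), P = (0, 1), H = (5, 1) — the answer is frame-independent, so this choice is without loss of generality.
1. A lies on line HL with HA:AL = -3:4 ⇒ A = (20, 4)
2. C lies on line LT with LC:CT = 2:3 ⇒ C = (2/5, 0)
2·[PHA] = 15, 2·[CAL] = 8/5
[PHA]:[CAL] = 15:8/5 = 75/8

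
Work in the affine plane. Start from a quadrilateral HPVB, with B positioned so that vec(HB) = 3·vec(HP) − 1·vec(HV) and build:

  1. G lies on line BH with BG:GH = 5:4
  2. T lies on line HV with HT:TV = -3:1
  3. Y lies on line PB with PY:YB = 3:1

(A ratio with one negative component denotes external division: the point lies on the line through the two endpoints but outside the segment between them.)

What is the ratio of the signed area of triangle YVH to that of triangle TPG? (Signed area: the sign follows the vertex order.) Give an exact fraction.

Set H = (0, 0), P = (1, 0), V = (0, 1), B = (3, -1); any affine frame gives the same invariant.
1. G lies on line BH with BG:GH = 5:4 ⇒ G = (4/3, -4/9)
2. T lies on line HV with HT:TV = -3:1 ⇒ T = (0, 3/2)
3. Y lies on line PB with PY:YB = 3:1 ⇒ Y = (5/2, -3/4)
2·[YVH] = 5/2, 2·[TPG] = 1/18
[YVH]:[TPG] = 5/2:1/18 = 45

[YVH]:[TPG] = 45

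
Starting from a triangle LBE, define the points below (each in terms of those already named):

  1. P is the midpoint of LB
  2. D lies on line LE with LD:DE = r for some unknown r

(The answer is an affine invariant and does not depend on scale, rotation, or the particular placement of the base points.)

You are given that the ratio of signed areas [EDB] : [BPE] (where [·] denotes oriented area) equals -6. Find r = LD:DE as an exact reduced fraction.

Set L = (0, 0), B = (1, 0), E = (0, 1); any affine frame gives the same invariant.
1. P is the midpoint of LB ⇒ P = (1/2, 0)
2. With LD:DE = r, write λ = r/(r+1) so D = L + λ·(E−L); D is affine-linear in λ
Every point depending on D is an affine combination of D and λ-independent points, so each such coordinate is linear in λ; the λ² term in each signed area is a multiple of (E−L)×(E−L) = 0, so 2·[EDB] and 2·[BPE] are each linear in λ. Evaluating at λ=0 and λ=1:
  2·[EDB] = −λ + 1,   2·[BPE] = -1/2
So [EDB]:[BPE] = (−λ + 1) / (-1/2). Setting this equal to -6:
  −λ + 1 = -6·(-1/2)  ⇒  λ = -2
Then r = λ/(1−λ) = (-2)/(3) = -2/3. Check: with r = -2/3, D = (0, -2) and [EDB]:[BPE] = -6 as required.

r = -2/3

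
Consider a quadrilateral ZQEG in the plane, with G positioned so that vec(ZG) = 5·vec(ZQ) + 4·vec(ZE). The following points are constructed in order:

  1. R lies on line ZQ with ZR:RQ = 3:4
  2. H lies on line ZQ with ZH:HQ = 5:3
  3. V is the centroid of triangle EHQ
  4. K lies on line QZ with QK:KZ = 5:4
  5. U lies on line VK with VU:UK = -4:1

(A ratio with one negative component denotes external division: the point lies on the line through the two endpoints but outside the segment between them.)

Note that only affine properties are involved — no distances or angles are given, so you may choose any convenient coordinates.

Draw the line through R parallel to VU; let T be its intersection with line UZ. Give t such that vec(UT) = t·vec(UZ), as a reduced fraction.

Set Z = (0, 0), Q = (1, 0), E = (0, 1), G = (5, 4); any affine frame gives the same invariant.
1. R lies on line ZQ with ZR:RQ = 3:4 ⇒ R = (3/7, 0)
2. H lies on line ZQ with ZH:HQ = 5:3 ⇒ H = (5/8, 0)
3. V is the centroid of triangle EHQ ⇒ V = (13/24, 1/3)
4. K lies on line QZ with QK:KZ = 5:4 ⇒ K = (4/9, 0)
5. U lies on line VK with VU:UK = -4:1 ⇒ U = (89/216, -1/9)
through R parallel to VU: direction (-7/54, -4/9); meets UZ at T = (89/224, -3/28)
T = U + t·(Z−U) with t = 1/28

t = 1/28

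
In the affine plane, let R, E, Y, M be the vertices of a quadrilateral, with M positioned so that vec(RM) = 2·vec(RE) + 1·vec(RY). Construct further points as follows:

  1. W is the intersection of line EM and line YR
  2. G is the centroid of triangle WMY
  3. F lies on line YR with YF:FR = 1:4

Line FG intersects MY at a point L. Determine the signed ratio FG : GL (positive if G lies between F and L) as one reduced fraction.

Choose coordinates R = (0, 0), E = (1, 0), Y = (0, 1), M = (2, 1).
1. W is the intersection of line EM and line YR ⇒ W = (0, -1)
2. G is the centroid of triangle WMY ⇒ G = (2/3, 1/3)
3. F lies on line YR with YF:FR = 1:4 ⇒ F = (0, 4/5)
line FG meets MY at L = (-2/7, 1)
G = F + t·(L−F) with t = -7/3, so FG:GL = -7/3:10/3

FG:GL = -7/10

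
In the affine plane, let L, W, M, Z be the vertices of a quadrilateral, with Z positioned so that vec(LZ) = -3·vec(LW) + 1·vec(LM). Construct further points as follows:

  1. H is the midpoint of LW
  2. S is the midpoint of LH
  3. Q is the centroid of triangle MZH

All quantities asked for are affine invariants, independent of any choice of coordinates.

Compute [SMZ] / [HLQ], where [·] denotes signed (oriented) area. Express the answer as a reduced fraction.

Work in coordinates with L = (0, 0), W = (1, 0), M = (0, 1), Z = (-3, 1).
1. H is the midpoint of LW ⇒ H = (1/2, 0)
2. S is the midpoint of LH ⇒ S = (1/4, 0)
3. Q is the centroid of triangle MZH ⇒ Q = (-5/6, 2/3)
2·[SMZ] = 3, 2·[HLQ] = -1/3
[SMZ]:[HLQ] = 3:-1/3 = -9

[SMZ]:[HLQ] = -9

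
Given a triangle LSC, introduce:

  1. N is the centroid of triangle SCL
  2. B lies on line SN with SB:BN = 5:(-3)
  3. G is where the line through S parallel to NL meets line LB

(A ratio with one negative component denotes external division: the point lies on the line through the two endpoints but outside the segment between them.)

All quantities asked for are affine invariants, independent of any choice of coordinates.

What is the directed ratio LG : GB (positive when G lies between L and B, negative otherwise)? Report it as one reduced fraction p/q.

LG:GB = -2/5

Choose coordinates L = (0, 0), S = (1, 0), C = (0, 1).
1. N is the centroid of triangle SCL ⇒ N = (1/3, 1/3)
2. B lies on line SN with SB:BN = 5:(-3) ⇒ B = (-2/3, 5/6)
3. G is where the line through S parallel to NL meets line LB ⇒ G = (4/9, -5/9)
G = L + t·(B−L) with t = -2/3, so LG:GB = t:(1−t) = -2/3:5/3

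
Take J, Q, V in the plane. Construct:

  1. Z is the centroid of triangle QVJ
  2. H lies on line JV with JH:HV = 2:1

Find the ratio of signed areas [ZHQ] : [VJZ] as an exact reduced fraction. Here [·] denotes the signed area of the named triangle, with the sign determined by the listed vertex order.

[ZHQ]:[VJZ] = -1/3

Assign J = (0, 0), Q = (1, 0), V = (0, 1) — the answer is frame-independent, so this choice is without loss of generality.
1. Z is the centroid of triangle QVJ ⇒ Z = (1/3, 1/3)
2. H lies on line JV with JH:HV = 2:1 ⇒ H = (0, 2/3)
2·[ZHQ] = -1/9, 2·[VJZ] = 1/3
[ZHQ]:[VJZ] = -1/9:1/3 = -1/3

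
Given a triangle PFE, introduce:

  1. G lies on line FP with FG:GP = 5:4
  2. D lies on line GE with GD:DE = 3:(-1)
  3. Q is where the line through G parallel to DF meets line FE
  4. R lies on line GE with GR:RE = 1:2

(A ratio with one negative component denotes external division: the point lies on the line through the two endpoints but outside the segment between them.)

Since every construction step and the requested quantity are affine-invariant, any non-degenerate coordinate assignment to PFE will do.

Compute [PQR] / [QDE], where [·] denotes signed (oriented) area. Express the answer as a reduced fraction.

[PQR]:[QDE] = 14/5

Work in coordinates with P = (0, 0), F = (1, 0), E = (0, 1).
1. G lies on line FP with FG:GP = 5:4 ⇒ G = (4/9, 0)
2. D lies on line GE with GD:DE = 3:(-1) ⇒ D = (-2/9, 3/2)
3. Q is where the line through G parallel to DF meets line FE ⇒ Q = (-2, 3)
4. R lies on line GE with GR:RE = 1:2 ⇒ R = (8/27, 1/3)
2·[PQR] = -14/9, 2·[QDE] = -5/9
[PQR]:[QDE] = -14/9:-5/9 = 14/5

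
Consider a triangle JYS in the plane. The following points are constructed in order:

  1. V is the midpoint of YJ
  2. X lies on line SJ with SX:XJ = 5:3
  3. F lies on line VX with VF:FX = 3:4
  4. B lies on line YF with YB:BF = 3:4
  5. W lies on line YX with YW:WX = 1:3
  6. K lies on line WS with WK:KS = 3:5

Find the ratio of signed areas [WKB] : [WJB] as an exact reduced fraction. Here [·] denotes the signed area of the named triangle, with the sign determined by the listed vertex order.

[WKB]:[WJB] = 109/56

Choose coordinates J = (0, 0), Y = (1, 0), S = (0, 1).
1. V is the midpoint of YJ ⇒ V = (1/2, 0)
2. X lies on line SJ with SX:XJ = 5:3 ⇒ X = (0, 3/8)
3. F lies on line VX with VF:FX = 3:4 ⇒ F = (2/7, 9/56)
4. B lies on line YF with YB:BF = 3:4 ⇒ B = (34/49, 27/392)
5. W lies on line YX with YW:WX = 1:3 ⇒ W = (3/4, 3/32)
6. K lies on line WS with WK:KS = 3:5 ⇒ K = (15/32, 111/256)
2·[WKB] = 327/12544, 2·[WJB] = 3/224
[WKB]:[WJB] = 327/12544:3/224 = 109/56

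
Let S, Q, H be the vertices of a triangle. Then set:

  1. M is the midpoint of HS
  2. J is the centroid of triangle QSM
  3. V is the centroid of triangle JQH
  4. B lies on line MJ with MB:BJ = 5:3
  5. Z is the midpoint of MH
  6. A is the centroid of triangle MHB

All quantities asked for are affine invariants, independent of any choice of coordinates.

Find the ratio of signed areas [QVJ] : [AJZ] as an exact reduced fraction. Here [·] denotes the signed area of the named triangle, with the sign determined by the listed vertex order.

Choose coordinates S = (0, 0), Q = (1, 0), H = (0, 1).
1. M is the midpoint of HS ⇒ M = (0, 1/2)
2. J is the centroid of triangle QSM ⇒ J = (1/3, 1/6)
3. V is the centroid of triangle JQH ⇒ V = (4/9, 7/18)
4. B lies on line MJ with MB:BJ = 5:3 ⇒ B = (5/24, 7/24)
5. Z is the midpoint of MH ⇒ Z = (0, 3/4)
6. A is the centroid of triangle MHB ⇒ A = (5/72, 43/72)
2·[QVJ] = 1/6, 2·[AJZ] = 1/96
[QVJ]:[AJZ] = 1/6:1/96 = 16

[QVJ]:[AJZ] = 16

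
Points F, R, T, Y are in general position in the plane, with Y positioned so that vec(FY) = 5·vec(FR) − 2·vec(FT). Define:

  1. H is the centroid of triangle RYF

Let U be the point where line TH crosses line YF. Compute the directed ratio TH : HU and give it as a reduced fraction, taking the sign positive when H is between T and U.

TH:HU = 13/2

Set F = (0, 0), R = (1, 0), T = (0, 1), Y = (5, -2); any affine frame gives the same invariant.
1. H is the centroid of triangle RYF ⇒ H = (2, -2/3)
line TH meets YF at U = (30/13, -12/13)
H = T + t·(U−T) with t = 13/15, so TH:HU = 13/15:2/15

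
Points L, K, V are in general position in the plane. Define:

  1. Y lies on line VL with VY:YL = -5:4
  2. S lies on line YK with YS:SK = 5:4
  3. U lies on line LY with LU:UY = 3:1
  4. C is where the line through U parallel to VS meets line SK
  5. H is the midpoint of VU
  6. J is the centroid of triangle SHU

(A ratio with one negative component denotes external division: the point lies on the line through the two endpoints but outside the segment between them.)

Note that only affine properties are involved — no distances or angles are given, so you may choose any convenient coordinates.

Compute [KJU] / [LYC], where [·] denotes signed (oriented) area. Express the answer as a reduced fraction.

[KJU]:[LYC] = 7/6

Work in coordinates with L = (0, 0), K = (1, 0), V = (0, 1).
1. Y lies on line VL with VY:YL = -5:4 ⇒ Y = (0, -4)
2. S lies on line YK with YS:SK = 5:4 ⇒ S = (5/9, -16/9)
3. U lies on line LY with LU:UY = 3:1 ⇒ U = (0, -3)
4. C is where the line through U parallel to VS meets line SK ⇒ C = (1/9, -32/9)
5. H is the midpoint of VU ⇒ H = (0, -1)
6. J is the centroid of triangle SHU ⇒ J = (5/27, -52/27)
2·[KJU] = 14/27, 2·[LYC] = 4/9
[KJU]:[LYC] = 14/27:4/9 = 7/6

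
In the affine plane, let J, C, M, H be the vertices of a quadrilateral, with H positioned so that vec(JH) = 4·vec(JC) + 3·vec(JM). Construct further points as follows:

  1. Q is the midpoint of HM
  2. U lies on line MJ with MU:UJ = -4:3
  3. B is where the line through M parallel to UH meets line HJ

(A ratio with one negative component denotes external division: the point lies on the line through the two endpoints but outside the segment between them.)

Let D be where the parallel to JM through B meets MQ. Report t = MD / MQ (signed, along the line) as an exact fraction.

t = -2/3

Work in coordinates with J = (0, 0), C = (1, 0), M = (0, 1), H = (4, 3).
1. Q is the midpoint of HM ⇒ Q = (2, 2)
2. U lies on line MJ with MU:UJ = -4:3 ⇒ U = (0, -3)
3. B is where the line through M parallel to UH meets line HJ ⇒ B = (-4/3, -1)
through B parallel to JM: direction (0, 1); meets MQ at D = (-4/3, 1/3)
D = M + t·(Q−M) with t = -2/3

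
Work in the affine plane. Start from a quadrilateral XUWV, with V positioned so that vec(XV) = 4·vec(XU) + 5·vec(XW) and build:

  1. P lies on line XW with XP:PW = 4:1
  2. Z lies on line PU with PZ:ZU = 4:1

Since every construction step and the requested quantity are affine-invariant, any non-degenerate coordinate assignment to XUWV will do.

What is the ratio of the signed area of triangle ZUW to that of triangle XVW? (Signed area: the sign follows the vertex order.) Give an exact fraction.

[ZUW]:[XVW] = 1/100

Set X = (0, 0), U = (1, 0), W = (0, 1), V = (4, 5); any affine frame gives the same invariant.
1. P lies on line XW with XP:PW = 4:1 ⇒ P = (0, 4/5)
2. Z lies on line PU with PZ:ZU = 4:1 ⇒ Z = (4/5, 4/25)
2·[ZUW] = 1/25, 2·[XVW] = 4
[ZUW]:[XVW] = 1/25:4 = 1/100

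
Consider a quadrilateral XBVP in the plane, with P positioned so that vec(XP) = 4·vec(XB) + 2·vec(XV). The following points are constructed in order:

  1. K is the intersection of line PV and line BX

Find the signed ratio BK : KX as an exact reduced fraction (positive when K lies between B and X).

BK:KX = -5/4

Assign X = (0, 0), B = (1, 0), V = (0, 1), P = (4, 2) — the answer is frame-independent, so this choice is without loss of generality.
1. K is the intersection of line PV and line BX ⇒ K = (-4, 0)
K = B + t·(X−B) with t = 5, so BK:KX = t:(1−t) = 5:-4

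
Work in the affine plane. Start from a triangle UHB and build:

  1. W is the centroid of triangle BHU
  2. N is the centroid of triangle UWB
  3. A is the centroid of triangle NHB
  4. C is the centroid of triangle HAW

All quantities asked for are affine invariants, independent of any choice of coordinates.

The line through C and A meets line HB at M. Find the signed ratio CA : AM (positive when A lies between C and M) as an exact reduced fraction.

CA:AM = 1/12

Work in coordinates with U = (0, 0), H = (1, 0), B = (0, 1).
1. W is the centroid of triangle BHU ⇒ W = (1/3, 1/3)
2. N is the centroid of triangle UWB ⇒ N = (1/9, 4/9)
3. A is the centroid of triangle NHB ⇒ A = (10/27, 13/27)
4. C is the centroid of triangle HAW ⇒ C = (46/81, 22/81)
line CA meets HB at M = (-2, 3)
A = C + t·(M−C) with t = 1/13, so CA:AM = 1/13:12/13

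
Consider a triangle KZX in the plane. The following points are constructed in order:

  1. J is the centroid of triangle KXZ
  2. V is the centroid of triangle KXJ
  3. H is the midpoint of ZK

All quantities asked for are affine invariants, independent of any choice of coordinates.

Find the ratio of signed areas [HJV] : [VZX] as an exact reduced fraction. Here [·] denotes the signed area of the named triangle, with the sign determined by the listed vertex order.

Choose coordinates K = (0, 0), Z = (1, 0), X = (0, 1).
1. J is the centroid of triangle KXZ ⇒ J = (1/3, 1/3)
2. V is the centroid of triangle KXJ ⇒ V = (1/9, 4/9)
3. H is the midpoint of ZK ⇒ H = (1/2, 0)
2·[HJV] = 1/18, 2·[VZX] = 4/9
[HJV]:[VZX] = 1/18:4/9 = 1/8

[HJV]:[VZX] = 1/8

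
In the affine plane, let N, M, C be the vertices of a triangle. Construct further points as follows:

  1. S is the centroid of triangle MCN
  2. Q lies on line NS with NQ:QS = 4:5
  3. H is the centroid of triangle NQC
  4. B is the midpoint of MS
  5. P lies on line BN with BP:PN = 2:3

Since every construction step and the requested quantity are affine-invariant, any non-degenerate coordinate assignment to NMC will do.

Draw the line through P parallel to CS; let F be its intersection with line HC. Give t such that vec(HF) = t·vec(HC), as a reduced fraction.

Assign N = (0, 0), M = (1, 0), C = (0, 1) — the answer is frame-independent, so this choice is without loss of generality.
1. S is the centroid of triangle MCN ⇒ S = (1/3, 1/3)
2. Q lies on line NS with NQ:QS = 4:5 ⇒ Q = (4/27, 4/27)
3. H is the centroid of triangle NQC ⇒ H = (4/81, 31/81)
4. B is the midpoint of MS ⇒ B = (2/3, 1/6)
5. P lies on line BN with BP:PN = 2:3 ⇒ P = (2/5, 1/10)
through P parallel to CS: direction (1/3, -2/3); meets HC at F = (1/105, 37/42)
F = H + t·(C−H) with t = 113/140

t = 113/140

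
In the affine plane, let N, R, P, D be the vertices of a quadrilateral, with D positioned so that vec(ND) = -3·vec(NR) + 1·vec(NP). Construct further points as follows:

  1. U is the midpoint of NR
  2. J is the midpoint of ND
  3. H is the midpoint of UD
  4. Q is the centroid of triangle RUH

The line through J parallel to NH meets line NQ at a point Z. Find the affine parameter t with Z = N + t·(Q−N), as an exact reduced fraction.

t = -1/2

Assign N = (0, 0), R = (1, 0), P = (0, 1), D = (-3, 1) — the answer is frame-independent, so this choice is without loss of generality.
1. U is the midpoint of NR ⇒ U = (1/2, 0)
2. J is the midpoint of ND ⇒ J = (-3/2, 1/2)
3. H is the midpoint of UD ⇒ H = (-5/4, 1/2)
4. Q is the centroid of triangle RUH ⇒ Q = (1/12, 1/6)
through J parallel to NH: direction (-5/4, 1/2); meets NQ at Z = (-1/24, -1/12)
Z = N + t·(Q−N) with t = -1/2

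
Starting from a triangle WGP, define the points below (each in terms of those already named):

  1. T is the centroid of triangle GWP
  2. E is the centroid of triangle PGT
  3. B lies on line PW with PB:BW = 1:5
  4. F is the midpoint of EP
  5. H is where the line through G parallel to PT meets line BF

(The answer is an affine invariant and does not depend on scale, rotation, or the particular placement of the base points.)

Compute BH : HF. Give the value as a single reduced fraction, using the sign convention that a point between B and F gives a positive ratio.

Assign W = (0, 0), G = (1, 0), P = (0, 1) — the answer is frame-independent, so this choice is without loss of generality.
1. T is the centroid of triangle GWP ⇒ T = (1/3, 1/3)
2. E is the centroid of triangle PGT ⇒ E = (4/9, 4/9)
3. B lies on line PW with PB:BW = 1:5 ⇒ B = (0, 5/6)
4. F is the midpoint of EP ⇒ F = (2/9, 13/18)
5. H is where the line through G parallel to PT meets line BF ⇒ H = (7/9, 4/9)
H = B + t·(F−B) with t = 7/2, so BH:HF = t:(1−t) = 7/2:-5/2

BH:HF = -7/5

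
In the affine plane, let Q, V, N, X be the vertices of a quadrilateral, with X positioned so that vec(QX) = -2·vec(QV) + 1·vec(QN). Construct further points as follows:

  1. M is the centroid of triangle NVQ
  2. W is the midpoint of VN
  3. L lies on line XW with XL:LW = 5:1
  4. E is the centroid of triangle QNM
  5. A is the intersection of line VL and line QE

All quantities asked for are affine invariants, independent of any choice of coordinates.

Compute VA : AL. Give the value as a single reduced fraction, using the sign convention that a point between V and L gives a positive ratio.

Work in coordinates with Q = (0, 0), V = (1, 0), N = (0, 1), X = (-2, 1).
1. M is the centroid of triangle NVQ ⇒ M = (1/3, 1/3)
2. W is the midpoint of VN ⇒ W = (1/2, 1/2)
3. L lies on line XW with XL:LW = 5:1 ⇒ L = (1/12, 7/12)
4. E is the centroid of triangle QNM ⇒ E = (1/9, 4/9)
5. A is the intersection of line VL and line QE ⇒ A = (7/51, 28/51)
A = V + t·(L−V) with t = 16/17, so VA:AL = t:(1−t) = 16/17:1/17

VA:AL = 16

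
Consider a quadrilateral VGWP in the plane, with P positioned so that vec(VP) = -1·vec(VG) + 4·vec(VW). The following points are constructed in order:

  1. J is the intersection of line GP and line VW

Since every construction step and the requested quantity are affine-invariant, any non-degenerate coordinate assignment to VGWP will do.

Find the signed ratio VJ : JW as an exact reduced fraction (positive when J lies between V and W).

VJ:JW = -2

Set V = (0, 0), G = (1, 0), W = (0, 1), P = (-1, 4); any affine frame gives the same invariant.
1. J is the intersection of line GP and line VW ⇒ J = (0, 2)
J = V + t·(W−V) with t = 2, so VJ:JW = t:(1−t) = 2:-1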